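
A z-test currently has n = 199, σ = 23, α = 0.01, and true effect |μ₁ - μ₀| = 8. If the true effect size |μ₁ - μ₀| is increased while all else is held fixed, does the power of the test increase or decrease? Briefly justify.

Power increases: a larger true effect increases the non-centrality λ = |μ₁ - μ₀|/(σ/√n).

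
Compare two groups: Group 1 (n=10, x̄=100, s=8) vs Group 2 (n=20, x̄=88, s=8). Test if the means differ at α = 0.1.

Pooled sp = 8.0. t = 3.873, df = 28. Critical t = ±1.701. Reject H₀.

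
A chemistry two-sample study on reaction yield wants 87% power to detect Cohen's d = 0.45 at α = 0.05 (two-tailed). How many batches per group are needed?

z_{α/2} = 1.96, z_β = Φ⁻¹(0.87) = 1.126. For small effect (d = 0.45): n per group = 2(z_{α/2} + z_β)²/d² = 2(1.96 + 1.126)²/0.45² = 94.1 → 95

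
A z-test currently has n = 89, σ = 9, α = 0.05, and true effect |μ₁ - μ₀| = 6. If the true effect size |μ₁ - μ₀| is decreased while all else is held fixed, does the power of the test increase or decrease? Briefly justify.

Power decreases: a smaller true effect decreases the non-centrality λ = |μ₁ - μ₀|/(σ/√n).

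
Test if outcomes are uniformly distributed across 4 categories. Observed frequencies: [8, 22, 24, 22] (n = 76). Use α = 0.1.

Expected = 19 each. χ² = Σ(O-E)²/E = 8.632. df = 3, critical value = 6.251. Reject H₀.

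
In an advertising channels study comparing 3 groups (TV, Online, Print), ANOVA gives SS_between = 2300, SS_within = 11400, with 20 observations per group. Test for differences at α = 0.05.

df_between = 2, df_within = 57. F = MS_between/MS_within = 1150.0/200.0 = 5.75. F_crit ≈ 3.159. Reject H₀. At least one mean differs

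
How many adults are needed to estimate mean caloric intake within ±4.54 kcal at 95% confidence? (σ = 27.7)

n = (z*σ/E)² = (1.96×27.7/4.54)² = 143.01 → n = 144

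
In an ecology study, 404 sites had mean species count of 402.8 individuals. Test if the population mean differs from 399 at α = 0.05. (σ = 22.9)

z = (x̄ - μ₀)/(σ/√n) = (402.8 - 399)/(22.9/√404) = 3.335. Critical value: ±1.96. Since |3.335| > 1.96, Reject H₀.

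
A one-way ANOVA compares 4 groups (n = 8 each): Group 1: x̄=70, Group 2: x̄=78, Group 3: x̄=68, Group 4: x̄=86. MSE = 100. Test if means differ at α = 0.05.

Grand mean = 75.5. SS_between = 1624.0, MS_between = 541.33. F = 5.413, F_crit ≈ 2.947. Reject H₀.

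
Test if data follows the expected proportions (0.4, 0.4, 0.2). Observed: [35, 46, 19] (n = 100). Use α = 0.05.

Expected: [40.0, 40.0, 20.0]. χ² = 1.575. df = 2, critical = 5.991. Fail to reject H₀.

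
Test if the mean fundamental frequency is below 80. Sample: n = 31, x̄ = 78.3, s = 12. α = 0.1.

t = (78.3 - 80)/(12/√31) = -0.789, df = 30. Critical t = -1.31. Fail to reject H₀.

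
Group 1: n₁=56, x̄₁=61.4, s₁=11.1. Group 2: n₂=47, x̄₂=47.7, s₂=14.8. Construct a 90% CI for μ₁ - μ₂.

Difference = 13.7. SE = √(11.1²/56 + 14.8²/47) = 2.619. CI = (9.39, 18.01)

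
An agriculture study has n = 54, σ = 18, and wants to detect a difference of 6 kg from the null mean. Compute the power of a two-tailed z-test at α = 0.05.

SE = σ/√n = 18/√54 = 2.449. Non-centrality λ = d/SE = 6/2.449 = 2.449. Power ≈ Φ(λ - z_{α/2}) = Φ(2.449 - 1.96) = Φ(0.489) = 0.688.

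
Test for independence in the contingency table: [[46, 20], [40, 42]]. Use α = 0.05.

χ² = 6.572. df = 1, critical = 3.841. Reject H₀. Variables are dependent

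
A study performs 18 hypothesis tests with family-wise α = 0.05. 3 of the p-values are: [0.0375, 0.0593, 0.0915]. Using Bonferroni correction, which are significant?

Bonferroni α = 0.05/18 = 0.00278. None of the given p-values are significant.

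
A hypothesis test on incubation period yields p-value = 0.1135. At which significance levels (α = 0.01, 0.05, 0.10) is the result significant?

p = 0.1135. Not significant at any of the given levels.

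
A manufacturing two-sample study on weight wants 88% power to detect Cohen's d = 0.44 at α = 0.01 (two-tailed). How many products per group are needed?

z_{α/2} = 2.576, z_β = Φ⁻¹(0.88) = 1.175. For small effect (d = 0.44): n per group = 2(z_{α/2} + z_β)²/d² = 2(2.576 + 1.175)²/0.44² = 145.4 → 146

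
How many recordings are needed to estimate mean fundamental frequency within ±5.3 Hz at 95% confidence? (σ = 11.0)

n = (z*σ/E)² = (1.96×11.0/5.3)² = 16.5 → n = 17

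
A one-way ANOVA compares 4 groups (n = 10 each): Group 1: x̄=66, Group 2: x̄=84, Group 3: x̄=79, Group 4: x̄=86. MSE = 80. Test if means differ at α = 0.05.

Grand mean = 78.75. SS_between = 2427.5, MS_between = 809.17. F = 10.115, F_crit ≈ 2.866. Reject H₀.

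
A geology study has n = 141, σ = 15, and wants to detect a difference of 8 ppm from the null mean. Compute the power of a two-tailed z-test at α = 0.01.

SE = σ/√n = 15/√141 = 1.263. Non-centrality λ = d/SE = 8/1.263 = 6.333. Power ≈ Φ(λ - z_{α/2}) = Φ(6.333 - 2.576) = Φ(3.757) = 1.0.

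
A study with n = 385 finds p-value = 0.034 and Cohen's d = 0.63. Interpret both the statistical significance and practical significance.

Statistically significant (p = 0.034 < 0.05). Cohen's d = 0.63 indicates a medium effect size. Both statistical and practical significance should be considered.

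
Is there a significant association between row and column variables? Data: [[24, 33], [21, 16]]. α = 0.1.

χ² = 1.93. df = 1, critical = 2.706. Fail to reject H₀. No evidence of dependence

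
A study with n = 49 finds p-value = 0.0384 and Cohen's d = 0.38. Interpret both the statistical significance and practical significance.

Statistically significant (p = 0.0384 < 0.05). Cohen's d = 0.38 indicates a small effect size. Both statistical and practical significance should be considered.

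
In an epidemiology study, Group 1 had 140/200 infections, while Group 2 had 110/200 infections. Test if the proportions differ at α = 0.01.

p̂₁ = 0.7, p̂₂ = 0.55, pooled p̂ = 0.625. z = 3.098. Critical: ±2.576. Reject H₀.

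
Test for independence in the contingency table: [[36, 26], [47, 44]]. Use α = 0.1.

χ² = 0.612. df = 1, critical = 2.706. Fail to reject H₀. No evidence of dependence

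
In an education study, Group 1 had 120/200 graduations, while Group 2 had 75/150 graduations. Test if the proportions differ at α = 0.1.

p̂₁ = 0.6, p̂₂ = 0.5, pooled p̂ = 0.557. z = 1.864. Critical: ±1.645. Reject H₀.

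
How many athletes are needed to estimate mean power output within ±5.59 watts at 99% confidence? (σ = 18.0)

n = (z*σ/E)² = (2.576×18.0/5.59)² = 68.8 → n = 69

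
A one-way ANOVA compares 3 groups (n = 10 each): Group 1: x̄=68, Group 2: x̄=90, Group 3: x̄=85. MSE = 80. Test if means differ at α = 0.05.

Grand mean = 81.0. SS_between = 2660.0, MS_between = 1330.0. F = 16.625, F_crit ≈ 3.354. Reject H₀.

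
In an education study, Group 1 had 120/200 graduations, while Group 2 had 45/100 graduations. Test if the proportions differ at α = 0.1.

p̂₁ = 0.6, p̂₂ = 0.45, pooled p̂ = 0.55. z = 2.462. Critical: ±1.645. Reject H₀.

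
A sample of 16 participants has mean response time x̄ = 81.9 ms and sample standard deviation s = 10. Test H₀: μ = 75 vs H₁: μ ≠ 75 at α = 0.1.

t = (x̄ - μ₀)/(s/√n) = (81.9 - 75)/(10/√16) = 2.76. df = 15, critical t = ±1.753. Reject H₀.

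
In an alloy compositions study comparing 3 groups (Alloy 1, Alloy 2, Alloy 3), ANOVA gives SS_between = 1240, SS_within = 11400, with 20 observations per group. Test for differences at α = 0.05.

df_between = 2, df_within = 57. F = MS_between/MS_within = 620.0/200.0 = 3.1. F_crit ≈ 3.159. Fail to reject H₀.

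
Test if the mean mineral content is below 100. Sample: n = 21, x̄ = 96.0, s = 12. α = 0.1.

t = (96.0 - 100)/(12/√21) = -1.528, df = 20. Critical t = -1.325. Reject H₀.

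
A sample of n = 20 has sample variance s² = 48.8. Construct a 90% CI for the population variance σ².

df = 19. χ²_{0.05} = 30.144, χ²_{0.95} = 10.117. CI for σ² = ((n-1)s²/χ²_{α/2}, (n-1)s²/χ²_{1-α/2}) = (19·48.8/30.144, 19·48.8/10.117) = (30.76, 91.65)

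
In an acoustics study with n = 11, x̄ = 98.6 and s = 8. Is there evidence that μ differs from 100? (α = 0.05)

t = (x̄ - μ₀)/(s/√n) = (98.6 - 100)/(8/√11) = -0.58. df = 10, critical t = ±2.228. Fail to reject H₀.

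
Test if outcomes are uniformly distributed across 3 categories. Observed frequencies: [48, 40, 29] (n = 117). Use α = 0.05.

Expected = 39 each. χ² = Σ(O-E)²/E = 4.667. df = 2, critical value = 5.991. Fail to reject H₀.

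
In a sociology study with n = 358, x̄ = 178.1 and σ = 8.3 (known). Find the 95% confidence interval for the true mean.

CI = x̄ ± z*(σ/√n) = 178.1 ± 1.96(8.3/√358) = 178.1 ± 0.86 = (177.24, 178.96)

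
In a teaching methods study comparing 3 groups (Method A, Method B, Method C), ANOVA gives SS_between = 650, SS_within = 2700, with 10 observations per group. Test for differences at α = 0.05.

df_between = 2, df_within = 27. F = MS_between/MS_within = 325.0/100.0 = 3.25. F_crit ≈ 3.354. Fail to reject H₀.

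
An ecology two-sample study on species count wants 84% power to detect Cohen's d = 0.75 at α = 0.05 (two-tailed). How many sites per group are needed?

z_{α/2} = 1.96, z_β = Φ⁻¹(0.84) = 0.994. For medium effect (d = 0.75): n per group = 2(z_{α/2} + z_β)²/d² = 2(1.96 + 0.994)²/0.75² = 31.03 → 32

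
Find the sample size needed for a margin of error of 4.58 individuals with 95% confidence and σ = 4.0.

n = (z*σ/E)² = (1.96×4.0/4.58)² = 2.9 → n = 3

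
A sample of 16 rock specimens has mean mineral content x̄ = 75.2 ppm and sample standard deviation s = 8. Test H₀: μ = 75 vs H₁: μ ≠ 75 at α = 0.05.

t = (x̄ - μ₀)/(s/√n) = (75.2 - 75)/(8/√16) = 0.1. df = 15, critical t = ±2.131. Fail to reject H₀.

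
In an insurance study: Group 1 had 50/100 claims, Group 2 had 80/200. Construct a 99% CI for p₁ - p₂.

p̂₁ = 0.5, p̂₂ = 0.4. Difference = 0.1. CI = (-0.057, 0.257)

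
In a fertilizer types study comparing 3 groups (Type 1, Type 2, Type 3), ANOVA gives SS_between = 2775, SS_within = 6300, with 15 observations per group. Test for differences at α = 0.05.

df_between = 2, df_within = 42. F = MS_between/MS_within = 1387.5/150.0 = 9.25. F_crit ≈ 3.22. Reject H₀. At least one mean differs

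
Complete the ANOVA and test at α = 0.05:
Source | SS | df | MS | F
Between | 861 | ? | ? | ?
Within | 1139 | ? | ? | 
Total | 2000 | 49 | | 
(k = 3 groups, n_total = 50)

df_between = 2, df_within = 47. MS_between = 430.5, MS_within = 24.23. F = 17.764, F_crit ≈ 3.195. Reject H₀.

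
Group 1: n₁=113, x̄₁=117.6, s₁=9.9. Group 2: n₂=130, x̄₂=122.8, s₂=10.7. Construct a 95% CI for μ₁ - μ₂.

Difference = -5.2. SE = √(9.9²/113 + 10.7²/130) = 1.322. CI = (-7.79, -2.61)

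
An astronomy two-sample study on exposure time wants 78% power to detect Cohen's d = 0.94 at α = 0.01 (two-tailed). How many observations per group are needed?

z_{α/2} = 2.576, z_β = Φ⁻¹(0.78) = 0.772. For large effect (d = 0.94): n per group = 2(z_{α/2} + z_β)²/d² = 2(2.576 + 0.772)²/0.94² = 25.4 → 26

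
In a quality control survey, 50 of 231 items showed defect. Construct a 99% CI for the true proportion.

p̂ = 0.216. CI = p̂ ± z*√(p̂(1-p̂)/n) = (0.147, 0.286)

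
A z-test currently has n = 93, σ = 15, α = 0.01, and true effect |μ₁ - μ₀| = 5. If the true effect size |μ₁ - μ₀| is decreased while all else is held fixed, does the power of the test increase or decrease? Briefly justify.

Power decreases: a smaller true effect decreases the non-centrality λ = |μ₁ - μ₀|/(σ/√n).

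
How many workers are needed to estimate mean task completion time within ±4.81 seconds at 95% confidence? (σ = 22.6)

n = (z*σ/E)² = (1.96×22.6/4.81)² = 84.8 → n = 85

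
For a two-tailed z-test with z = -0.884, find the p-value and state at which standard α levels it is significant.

p = 2·P(Z > |-0.884|) = 2·(1 - Φ(0.884)) ≈ 0.3767. Not significant at any standard level.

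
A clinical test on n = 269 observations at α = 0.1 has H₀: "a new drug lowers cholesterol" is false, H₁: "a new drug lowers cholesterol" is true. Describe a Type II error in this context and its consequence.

Type II error: failing to reject H₀ when it is false — concluding that a new drug lowers cholesterol is not supported when in fact it is. Consequence: shelving an effective drug — patients miss out on a treatment that would have helped.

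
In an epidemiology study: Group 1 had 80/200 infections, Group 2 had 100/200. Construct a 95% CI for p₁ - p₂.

p̂₁ = 0.4, p̂₂ = 0.5. Difference = -0.1. CI = (-0.197, -0.003)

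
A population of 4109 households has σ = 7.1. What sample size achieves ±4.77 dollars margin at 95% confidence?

Without FPC: n₀ = (1.96×7.1/4.77)² = 8.511. With FPC: n = n₀N/(n₀+N-1) = 8.5 → n = 9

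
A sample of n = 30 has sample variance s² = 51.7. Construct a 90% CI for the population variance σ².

df = 29. χ²_{0.05} = 42.557, χ²_{0.95} = 17.708. CI for σ² = ((n-1)s²/χ²_{α/2}, (n-1)s²/χ²_{1-α/2}) = (29·51.7/42.557, 29·51.7/17.708) = (35.23, 84.67)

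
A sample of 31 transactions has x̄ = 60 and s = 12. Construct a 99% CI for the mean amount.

CI = x̄ ± t*(s/√n) = 60 ± 2.75(12/√31) = (54.07, 65.93)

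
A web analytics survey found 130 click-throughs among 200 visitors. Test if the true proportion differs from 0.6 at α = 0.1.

p̂ = 0.65, p₀ = 0.6. z = (p̂ - p₀)/√(p₀(1-p₀)/n) = 1.443. Critical: ±1.645. Fail to reject H₀.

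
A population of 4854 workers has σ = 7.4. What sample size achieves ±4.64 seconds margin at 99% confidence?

Without FPC: n₀ = (2.576×7.4/4.64)² = 16.878. With FPC: n = n₀N/(n₀+N-1) = 16.8 → n = 17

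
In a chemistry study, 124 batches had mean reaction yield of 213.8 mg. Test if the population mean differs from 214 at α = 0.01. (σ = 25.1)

z = (x̄ - μ₀)/(σ/√n) = (213.8 - 214)/(25.1/√124) = -0.089. Critical value: ±2.576. Since |-0.089| ≤ 2.576, Fail to reject H₀.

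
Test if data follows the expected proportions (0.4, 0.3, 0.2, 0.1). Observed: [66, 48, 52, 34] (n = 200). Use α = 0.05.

Expected: [80.0, 60.0, 40.0, 20.0]. χ² = 18.25. df = 3, critical = 7.815. Reject H₀.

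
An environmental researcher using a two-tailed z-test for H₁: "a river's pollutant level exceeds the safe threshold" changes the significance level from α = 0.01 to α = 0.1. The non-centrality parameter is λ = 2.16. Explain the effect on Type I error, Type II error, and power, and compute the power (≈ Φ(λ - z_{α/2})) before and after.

Increasing α from 0.01 to 0.1:
• Type I error rate increases (α is the Type I rate by definition).
• Critical value moves from z_{α/2} = 2.576 to 1.645, so power = Φ(λ - z_{α/2}) goes from Φ(2.16 - 2.576) = 0.339 to Φ(2.16 - 1.645) = 0.697.
• Type II error rate β = 1 - power therefore decreases (0.661 → 0.303).
Appropriate when false negatives are costly — here, allowing unsafe pollution to continue.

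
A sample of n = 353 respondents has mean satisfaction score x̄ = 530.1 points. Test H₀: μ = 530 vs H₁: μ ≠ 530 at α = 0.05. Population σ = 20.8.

z = (x̄ - μ₀)/(σ/√n) = (530.1 - 530)/(20.8/√353) = 0.09. Critical value: ±1.96. Since |0.09| ≤ 1.96, Fail to reject H₀.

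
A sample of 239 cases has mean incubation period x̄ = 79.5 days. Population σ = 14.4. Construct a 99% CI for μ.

CI = x̄ ± z*(σ/√n) = 79.5 ± 2.576(14.4/√239) = 79.5 ± 2.4 = (77.1, 81.9)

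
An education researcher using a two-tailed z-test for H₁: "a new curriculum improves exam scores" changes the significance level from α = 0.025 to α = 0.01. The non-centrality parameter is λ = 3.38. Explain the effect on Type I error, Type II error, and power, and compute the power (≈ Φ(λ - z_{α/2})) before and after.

Decreasing α from 0.025 to 0.01:
• Type I error rate decreases (α is the Type I rate by definition).
• Critical value moves from z_{α/2} = 2.241 to 2.576, so power = Φ(λ - z_{α/2}) goes from Φ(3.38 - 2.241) = 0.873 to Φ(3.38 - 2.576) = 0.789.
• Type II error rate β = 1 - power therefore increases (0.127 → 0.211).
Appropriate when false positives are costly — here, adopting a curriculum that gives no real benefit — disruption for nothing.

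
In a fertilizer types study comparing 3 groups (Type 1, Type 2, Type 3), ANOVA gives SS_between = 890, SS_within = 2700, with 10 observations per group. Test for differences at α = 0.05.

df_between = 2, df_within = 27. F = MS_between/MS_within = 445.0/100.0 = 4.45. F_crit ≈ 3.354. Reject H₀. At least one mean differs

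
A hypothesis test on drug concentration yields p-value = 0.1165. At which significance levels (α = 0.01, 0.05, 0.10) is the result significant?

p = 0.1165. Not significant at any of the given levels.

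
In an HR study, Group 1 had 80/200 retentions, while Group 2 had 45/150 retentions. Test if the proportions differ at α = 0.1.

p̂₁ = 0.4, p̂₂ = 0.3, pooled p̂ = 0.357. z = 1.932. Critical: ±1.645. Reject H₀.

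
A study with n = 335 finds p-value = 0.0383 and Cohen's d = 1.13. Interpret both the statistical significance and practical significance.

Statistically significant (p = 0.0383 < 0.05). Cohen's d = 1.13 indicates a large effect size. Both statistical and practical significance should be considered.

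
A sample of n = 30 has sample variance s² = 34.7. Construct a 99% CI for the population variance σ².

df = 29. χ²_{0.005} = 52.336, χ²_{0.995} = 13.121. CI for σ² = ((n-1)s²/χ²_{α/2}, (n-1)s²/χ²_{1-α/2}) = (29·34.7/52.336, 29·34.7/13.121) = (19.23, 76.69)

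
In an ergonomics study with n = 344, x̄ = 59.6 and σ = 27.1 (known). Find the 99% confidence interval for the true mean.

CI = x̄ ± z*(σ/√n) = 59.6 ± 2.576(27.1/√344) = 59.6 ± 3.76 = (55.84, 63.36)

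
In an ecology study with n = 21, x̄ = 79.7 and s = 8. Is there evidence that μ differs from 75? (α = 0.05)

t = (x̄ - μ₀)/(s/√n) = (79.7 - 75)/(8/√21) = 2.692. df = 20, critical t = ±2.086. Reject H₀.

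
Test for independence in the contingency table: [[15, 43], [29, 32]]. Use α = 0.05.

χ² = 5.996. df = 1, critical = 3.841. Reject H₀. Variables are dependent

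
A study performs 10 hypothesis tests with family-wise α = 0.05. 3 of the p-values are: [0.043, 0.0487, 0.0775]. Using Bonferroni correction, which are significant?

Bonferroni α = 0.05/10 = 0.005. None of the given p-values are significant.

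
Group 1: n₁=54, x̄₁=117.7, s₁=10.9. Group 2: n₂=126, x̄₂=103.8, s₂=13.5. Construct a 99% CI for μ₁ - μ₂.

Difference = 13.9. SE = √(10.9²/54 + 13.5²/126) = 1.91. CI = (8.98, 18.82)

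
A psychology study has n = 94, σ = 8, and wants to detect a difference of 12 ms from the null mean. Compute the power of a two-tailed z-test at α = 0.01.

SE = σ/√n = 8/√94 = 0.825. Non-centrality λ = d/SE = 12/0.825 = 14.543. Power ≈ Φ(λ - z_{α/2}) = Φ(14.543 - 2.576) = Φ(11.967) = 1.0.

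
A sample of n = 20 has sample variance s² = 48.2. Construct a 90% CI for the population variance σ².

df = 19. χ²_{0.05} = 30.144, χ²_{0.95} = 10.117. CI for σ² = ((n-1)s²/χ²_{α/2}, (n-1)s²/χ²_{1-α/2}) = (19·48.2/30.144, 19·48.2/10.117) = (30.38, 90.52)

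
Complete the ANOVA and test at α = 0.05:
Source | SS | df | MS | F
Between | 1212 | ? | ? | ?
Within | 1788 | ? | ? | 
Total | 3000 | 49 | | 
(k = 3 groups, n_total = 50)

df_between = 2, df_within = 47. MS_between = 606.0, MS_within = 38.04. F = 15.93, F_crit ≈ 3.195. Reject H₀.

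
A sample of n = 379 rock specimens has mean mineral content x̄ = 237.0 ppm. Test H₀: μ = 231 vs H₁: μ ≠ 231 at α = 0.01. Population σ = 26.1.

z = (x̄ - μ₀)/(σ/√n) = (237.0 - 231)/(26.1/√379) = 4.475. Critical value: ±2.576. Since |4.475| > 2.576, Reject H₀.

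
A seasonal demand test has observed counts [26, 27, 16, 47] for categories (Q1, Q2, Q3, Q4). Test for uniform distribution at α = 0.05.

Expected = 29 each. χ² = Σ(O-E)²/E = 17.448. df = 3, critical value = 7.815. Reject H₀.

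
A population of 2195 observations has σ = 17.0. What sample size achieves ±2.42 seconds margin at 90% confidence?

Without FPC: n₀ = (1.645×17.0/2.42)² = 133.536. With FPC: n = n₀N/(n₀+N-1) = 125.9 → n = 126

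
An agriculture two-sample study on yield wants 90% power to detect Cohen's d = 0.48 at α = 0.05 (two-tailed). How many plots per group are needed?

z_{α/2} = 1.96, z_β = Φ⁻¹(0.9) = 1.282. For small effect (d = 0.48): n per group = 2(z_{α/2} + z_β)²/d² = 2(1.96 + 1.282)²/0.48² = 91.2 → 92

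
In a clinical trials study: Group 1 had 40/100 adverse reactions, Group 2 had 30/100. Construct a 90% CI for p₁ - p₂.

p̂₁ = 0.4, p̂₂ = 0.3. Difference = 0.1. CI = (-0.01, 0.21)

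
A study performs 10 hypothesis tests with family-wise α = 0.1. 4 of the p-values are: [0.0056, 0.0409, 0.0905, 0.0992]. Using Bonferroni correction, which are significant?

Bonferroni α = 0.1/10 = 0.01. Significant p-values: [0.0056]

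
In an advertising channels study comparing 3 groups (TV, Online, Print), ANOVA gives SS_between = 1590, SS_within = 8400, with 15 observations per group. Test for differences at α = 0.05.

df_between = 2, df_within = 42. F = MS_between/MS_within = 795.0/200.0 = 3.975. F_crit ≈ 3.22. Reject H₀. At least one mean differs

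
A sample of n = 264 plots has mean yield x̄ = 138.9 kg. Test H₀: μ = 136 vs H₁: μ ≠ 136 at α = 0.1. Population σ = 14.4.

z = (x̄ - μ₀)/(σ/√n) = (138.9 - 136)/(14.4/√264) = 3.272. Critical value: ±1.645. Since |3.272| > 1.645, Reject H₀.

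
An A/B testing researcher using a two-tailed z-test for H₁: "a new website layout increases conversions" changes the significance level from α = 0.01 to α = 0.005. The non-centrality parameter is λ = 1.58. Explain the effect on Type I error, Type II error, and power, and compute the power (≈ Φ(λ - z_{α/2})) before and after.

Decreasing α from 0.01 to 0.005:
• Type I error rate decreases (α is the Type I rate by definition).
• Critical value moves from z_{α/2} = 2.576 to 2.807, so power = Φ(λ - z_{α/2}) goes from Φ(1.58 - 2.576) = 0.16 to Φ(1.58 - 2.807) = 0.11.
• Type II error rate β = 1 - power therefore increases (0.84 → 0.89).
Appropriate when false positives are costly — here, rolling out a layout that doesn't actually help — wasted engineering effort.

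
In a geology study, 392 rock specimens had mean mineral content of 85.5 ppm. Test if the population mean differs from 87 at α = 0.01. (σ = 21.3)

z = (x̄ - μ₀)/(σ/√n) = (85.5 - 87)/(21.3/√392) = -1.394. Critical value: ±2.576. Since |-1.394| ≤ 2.576, Fail to reject H₀.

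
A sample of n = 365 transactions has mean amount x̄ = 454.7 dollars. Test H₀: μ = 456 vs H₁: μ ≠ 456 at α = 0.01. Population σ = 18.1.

z = (x̄ - μ₀)/(σ/√n) = (454.7 - 456)/(18.1/√365) = -1.372. Critical value: ±2.576. Since |-1.372| ≤ 2.576, Fail to reject H₀.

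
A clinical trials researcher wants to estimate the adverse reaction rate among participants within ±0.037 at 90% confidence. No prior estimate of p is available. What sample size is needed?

Conservative approach: use p = 0.5 (maximizes p(1-p) = 0.25). n = z²(0.25)/E² = 1.645²×0.25/0.037² = 494.2 → n = 495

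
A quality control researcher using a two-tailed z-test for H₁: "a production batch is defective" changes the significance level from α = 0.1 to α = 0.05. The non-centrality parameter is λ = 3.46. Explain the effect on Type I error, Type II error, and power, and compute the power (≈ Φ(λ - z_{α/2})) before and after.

Decreasing α from 0.1 to 0.05:
• Type I error rate decreases (α is the Type I rate by definition).
• Critical value moves from z_{α/2} = 1.645 to 1.96, so power = Φ(λ - z_{α/2}) goes from Φ(3.46 - 1.645) = 0.965 to Φ(3.46 - 1.96) = 0.933.
• Type II error rate β = 1 - power therefore increases (0.035 → 0.067).
Appropriate when false positives are costly — here, scrapping a good batch — wasted material and cost for no reason.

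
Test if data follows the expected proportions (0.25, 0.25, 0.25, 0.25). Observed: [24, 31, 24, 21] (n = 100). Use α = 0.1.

Expected: [25.0, 25.0, 25.0, 25.0]. χ² = 2.16. df = 3, critical = 6.251. Fail to reject H₀.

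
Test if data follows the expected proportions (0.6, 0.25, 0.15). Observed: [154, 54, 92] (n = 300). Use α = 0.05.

Expected: [180.0, 75.0, 45.0]. χ² = 58.724. df = 2, critical = 5.991. Reject H₀.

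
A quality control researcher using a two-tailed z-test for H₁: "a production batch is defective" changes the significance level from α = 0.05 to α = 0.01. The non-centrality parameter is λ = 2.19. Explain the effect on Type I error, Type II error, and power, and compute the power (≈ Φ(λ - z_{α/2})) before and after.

Decreasing α from 0.05 to 0.01:
• Type I error rate decreases (α is the Type I rate by definition).
• Critical value moves from z_{α/2} = 1.96 to 2.576, so power = Φ(λ - z_{α/2}) goes from Φ(2.19 - 1.96) = 0.591 to Φ(2.19 - 2.576) = 0.35.
• Type II error rate β = 1 - power therefore increases (0.409 → 0.65).
Appropriate when false positives are costly — here, scrapping a good batch — wasted material and cost for no reason.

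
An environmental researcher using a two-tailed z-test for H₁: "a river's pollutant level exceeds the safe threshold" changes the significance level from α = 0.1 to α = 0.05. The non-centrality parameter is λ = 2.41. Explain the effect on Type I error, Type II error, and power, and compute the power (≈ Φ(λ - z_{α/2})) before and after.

Decreasing α from 0.1 to 0.05:
• Type I error rate decreases (α is the Type I rate by definition).
• Critical value moves from z_{α/2} = 1.645 to 1.96, so power = Φ(λ - z_{α/2}) goes from Φ(2.41 - 1.645) = 0.778 to Φ(2.41 - 1.96) = 0.674.
• Type II error rate β = 1 - power therefore increases (0.222 → 0.326).
Appropriate when false positives are costly — here, shutting down a compliant factory unnecessarily.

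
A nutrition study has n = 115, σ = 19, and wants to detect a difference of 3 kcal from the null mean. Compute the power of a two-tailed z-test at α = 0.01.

SE = σ/√n = 19/√115 = 1.772. Non-centrality λ = d/SE = 3/1.772 = 1.693. Power ≈ Φ(λ - z_{α/2}) = Φ(1.693 - 2.576) = Φ(-0.883) = 0.189.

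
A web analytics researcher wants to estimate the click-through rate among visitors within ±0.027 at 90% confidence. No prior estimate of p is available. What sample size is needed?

Conservative approach: use p = 0.5 (maximizes p(1-p) = 0.25). n = z²(0.25)/E² = 1.645²×0.25/0.027² = 928.0 → n = 928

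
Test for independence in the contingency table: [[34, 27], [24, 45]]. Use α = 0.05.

χ² = 5.754. df = 1, critical = 3.841. Reject H₀. Variables are dependent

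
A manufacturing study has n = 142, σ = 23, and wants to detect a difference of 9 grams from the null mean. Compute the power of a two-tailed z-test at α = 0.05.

SE = σ/√n = 23/√142 = 1.93. Non-centrality λ = d/SE = 9/1.93 = 4.663. Power ≈ Φ(λ - z_{α/2}) = Φ(4.663 - 1.96) = Φ(2.703) = 0.997.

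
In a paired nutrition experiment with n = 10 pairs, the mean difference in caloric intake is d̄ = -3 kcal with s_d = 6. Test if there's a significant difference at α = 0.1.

t = d̄/(s_d/√n) = -3/(6/√10) = -1.581. df = 9, critical t = ±1.833. Fail to reject H₀.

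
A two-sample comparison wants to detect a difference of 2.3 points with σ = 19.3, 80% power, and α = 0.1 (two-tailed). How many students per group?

n per group = 2(z_α/2 + z_β)²σ²/d² = 2×(1.645 + 0.84)²×19.3²/2.3² = 869.6 → n = 870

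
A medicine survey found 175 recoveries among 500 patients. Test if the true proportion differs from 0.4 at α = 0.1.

p̂ = 0.35, p₀ = 0.4. z = (p̂ - p₀)/√(p₀(1-p₀)/n) = -2.282. Critical: ±1.645. Reject H₀.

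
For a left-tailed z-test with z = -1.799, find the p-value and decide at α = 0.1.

p = P(Z < -1.799) = Φ(-1.799) ≈ 0.036. Since p < 0.1, reject H₀ (significant) at α = 0.1.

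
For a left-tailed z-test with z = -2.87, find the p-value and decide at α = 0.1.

p = P(Z < -2.87) = Φ(-2.87) ≈ 0.0021. Since p < 0.1, reject H₀ (significant) at α = 0.1.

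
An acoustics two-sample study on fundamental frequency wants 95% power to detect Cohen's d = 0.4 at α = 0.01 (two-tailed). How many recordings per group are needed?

z_{α/2} = 2.576, z_β = Φ⁻¹(0.95) = 1.645. For small effect (d = 0.4): n per group = 2(z_{α/2} + z_β)²/d² = 2(2.576 + 1.645)²/0.4² = 222.7 → 223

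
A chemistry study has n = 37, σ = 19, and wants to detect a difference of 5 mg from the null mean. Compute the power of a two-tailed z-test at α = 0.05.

SE = σ/√n = 19/√37 = 3.124. Non-centrality λ = d/SE = 5/3.124 = 1.601. Power ≈ Φ(λ - z_{α/2}) = Φ(1.601 - 1.96) = Φ(-0.359) = 0.36.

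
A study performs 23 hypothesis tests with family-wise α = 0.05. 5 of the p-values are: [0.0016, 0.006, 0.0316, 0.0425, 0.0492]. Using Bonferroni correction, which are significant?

Bonferroni α = 0.05/23 = 0.00217. Significant p-values: [0.0016]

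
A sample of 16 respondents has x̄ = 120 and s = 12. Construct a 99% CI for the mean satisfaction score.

CI = x̄ ± t*(s/√n) = 120 ± 2.947(12/√16) = (111.16, 128.84)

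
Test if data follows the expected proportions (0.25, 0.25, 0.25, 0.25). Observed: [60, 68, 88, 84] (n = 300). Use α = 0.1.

Expected: [75.0, 75.0, 75.0, 75.0]. χ² = 6.987. df = 3, critical = 6.251. Reject H₀.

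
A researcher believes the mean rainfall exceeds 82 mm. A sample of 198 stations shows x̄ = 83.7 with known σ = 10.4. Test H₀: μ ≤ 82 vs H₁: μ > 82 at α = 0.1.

z = 2.3. Critical value: 1.28. Reject H₀.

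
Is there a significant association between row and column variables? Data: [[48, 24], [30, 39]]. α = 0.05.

χ² = 7.665. df = 1, critical = 3.841. Reject H₀. Variables are dependent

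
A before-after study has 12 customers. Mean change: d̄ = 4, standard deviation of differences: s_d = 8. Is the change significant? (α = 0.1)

t = d̄/(s_d/√n) = 4/(8/√12) = 1.732. df = 11, critical t = ±1.796. Fail to reject H₀.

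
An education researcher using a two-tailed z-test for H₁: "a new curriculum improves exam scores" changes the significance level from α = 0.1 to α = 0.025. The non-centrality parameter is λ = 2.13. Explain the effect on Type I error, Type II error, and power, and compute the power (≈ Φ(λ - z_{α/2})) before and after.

Decreasing α from 0.1 to 0.025:
• Type I error rate decreases (α is the Type I rate by definition).
• Critical value moves from z_{α/2} = 1.645 to 2.241, so power = Φ(λ - z_{α/2}) goes from Φ(2.13 - 1.645) = 0.686 to Φ(2.13 - 2.241) = 0.456.
• Type II error rate β = 1 - power therefore increases (0.314 → 0.544).
Appropriate when false positives are costly — here, adopting a curriculum that gives no real benefit — disruption for nothing.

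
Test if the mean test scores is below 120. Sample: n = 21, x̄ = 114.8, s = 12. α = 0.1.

t = (114.8 - 120)/(12/√21) = -1.986, df = 20. Critical t = -1.325. Reject H₀.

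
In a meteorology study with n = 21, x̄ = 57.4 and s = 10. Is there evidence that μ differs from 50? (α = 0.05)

t = (x̄ - μ₀)/(s/√n) = (57.4 - 50)/(10/√21) = 3.391. df = 20, critical t = ±2.086. Reject H₀.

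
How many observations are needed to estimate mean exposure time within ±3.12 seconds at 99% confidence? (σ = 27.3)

n = (z*σ/E)² = (2.576×27.3/3.12)² = 508.1 → n = 509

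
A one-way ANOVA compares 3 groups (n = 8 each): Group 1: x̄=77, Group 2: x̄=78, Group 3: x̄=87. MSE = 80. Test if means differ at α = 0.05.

Grand mean = 80.67. SS_between = 485.33, MS_between = 242.67. F = 3.033, F_crit ≈ 3.467. Fail to reject H₀.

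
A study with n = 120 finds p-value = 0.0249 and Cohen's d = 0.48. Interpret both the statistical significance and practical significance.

Statistically significant (p = 0.0249 < 0.05). Cohen's d = 0.48 indicates a small effect size. Both statistical and practical significance should be considered.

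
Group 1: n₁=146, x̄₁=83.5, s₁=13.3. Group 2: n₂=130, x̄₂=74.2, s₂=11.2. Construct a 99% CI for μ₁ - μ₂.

Difference = 9.3. SE = √(13.3²/146 + 11.2²/130) = 1.475. CI = (5.5, 13.1)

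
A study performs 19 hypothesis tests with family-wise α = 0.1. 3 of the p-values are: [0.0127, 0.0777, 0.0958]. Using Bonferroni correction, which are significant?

Bonferroni α = 0.1/19 = 0.00526. None of the given p-values are significant.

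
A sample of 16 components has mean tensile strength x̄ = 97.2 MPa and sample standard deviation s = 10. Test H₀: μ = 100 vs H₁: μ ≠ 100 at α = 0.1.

t = (x̄ - μ₀)/(s/√n) = (97.2 - 100)/(10/√16) = -1.12. df = 15, critical t = ±1.753. Fail to reject H₀.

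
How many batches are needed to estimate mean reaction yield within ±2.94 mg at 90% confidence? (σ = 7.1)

n = (z*σ/E)² = (1.645×7.1/2.94)² = 15.8 → n = 16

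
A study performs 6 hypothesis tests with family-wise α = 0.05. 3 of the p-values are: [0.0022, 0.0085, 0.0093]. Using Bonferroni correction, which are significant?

Bonferroni α = 0.05/6 = 0.00833. Significant p-values: [0.0022]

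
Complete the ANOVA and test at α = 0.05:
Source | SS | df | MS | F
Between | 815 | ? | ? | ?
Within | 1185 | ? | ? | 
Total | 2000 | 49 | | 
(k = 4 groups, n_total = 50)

df_between = 3, df_within = 46. MS_between = 271.67, MS_within = 25.76. F = 10.546, F_crit ≈ 2.807. Reject H₀.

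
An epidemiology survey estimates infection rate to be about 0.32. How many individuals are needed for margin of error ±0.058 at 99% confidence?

n = z²p(1-p)/E² = 2.576²×0.32×0.68/0.058² = 429.2 → n = 430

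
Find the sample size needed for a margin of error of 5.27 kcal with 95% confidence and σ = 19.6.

n = (z*σ/E)² = (1.96×19.6/5.27)² = 53.1 → n = 54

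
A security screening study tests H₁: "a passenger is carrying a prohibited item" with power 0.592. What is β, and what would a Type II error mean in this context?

β = 1 - power = 1 - 0.592 = 0.408. A Type II error is failing to reject H₀ when H₀ is false (false negative) — here, failing to conclude that a passenger is carrying a prohibited item when in fact it is true. Consequence: letting a prohibited item through — security breach.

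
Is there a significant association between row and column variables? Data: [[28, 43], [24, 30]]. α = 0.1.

χ² = 0.317. df = 1, critical = 2.706. Fail to reject H₀. No evidence of dependence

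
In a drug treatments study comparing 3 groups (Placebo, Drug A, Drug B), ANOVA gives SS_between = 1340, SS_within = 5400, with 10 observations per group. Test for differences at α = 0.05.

df_between = 2, df_within = 27. F = MS_between/MS_within = 670.0/200.0 = 3.35. F_crit ≈ 3.354. Fail to reject H₀.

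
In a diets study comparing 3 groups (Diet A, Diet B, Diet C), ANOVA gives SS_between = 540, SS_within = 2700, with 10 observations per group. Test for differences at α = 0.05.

df_between = 2, df_within = 27. F = MS_between/MS_within = 270.0/100.0 = 2.7. F_crit ≈ 3.354. Fail to reject H₀.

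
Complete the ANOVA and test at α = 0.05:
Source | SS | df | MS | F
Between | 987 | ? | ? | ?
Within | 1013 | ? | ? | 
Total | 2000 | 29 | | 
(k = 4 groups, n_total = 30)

df_between = 3, df_within = 26. MS_between = 329.0, MS_within = 38.96. F = 8.444, F_crit ≈ 2.975. Reject H₀.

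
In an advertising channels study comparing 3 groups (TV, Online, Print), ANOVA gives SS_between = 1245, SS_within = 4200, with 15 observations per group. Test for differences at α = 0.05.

df_between = 2, df_within = 42. F = MS_between/MS_within = 622.5/100.0 = 6.225. F_crit ≈ 3.22. Reject H₀. At least one mean differs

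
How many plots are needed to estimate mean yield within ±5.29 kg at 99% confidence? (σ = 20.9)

n = (z*σ/E)² = (2.576×20.9/5.29)² = 103.6 → n = 104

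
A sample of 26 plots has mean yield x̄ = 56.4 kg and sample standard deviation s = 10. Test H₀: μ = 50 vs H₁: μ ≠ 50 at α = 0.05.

t = (x̄ - μ₀)/(s/√n) = (56.4 - 50)/(10/√26) = 3.263. df = 25, critical t = ±2.06. Reject H₀.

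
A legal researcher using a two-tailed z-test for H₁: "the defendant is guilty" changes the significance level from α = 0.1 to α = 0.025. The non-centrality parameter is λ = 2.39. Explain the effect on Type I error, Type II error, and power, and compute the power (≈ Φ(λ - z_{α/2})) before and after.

Decreasing α from 0.1 to 0.025:
• Type I error rate decreases (α is the Type I rate by definition).
• Critical value moves from z_{α/2} = 1.645 to 2.241, so power = Φ(λ - z_{α/2}) goes from Φ(2.39 - 1.645) = 0.772 to Φ(2.39 - 2.241) = 0.559.
• Type II error rate β = 1 - power therefore increases (0.228 → 0.441).
Appropriate when false positives are costly — here, convicting an innocent person.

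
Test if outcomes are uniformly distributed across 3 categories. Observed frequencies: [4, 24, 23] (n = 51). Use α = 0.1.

Expected = 17 each. χ² = Σ(O-E)²/E = 14.941. df = 2, critical value = 4.605. Reject H₀.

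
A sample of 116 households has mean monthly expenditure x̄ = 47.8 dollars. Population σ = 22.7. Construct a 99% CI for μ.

CI = x̄ ± z*(σ/√n) = 47.8 ± 2.576(22.7/√116) = 47.8 ± 5.43 = (42.37, 53.23)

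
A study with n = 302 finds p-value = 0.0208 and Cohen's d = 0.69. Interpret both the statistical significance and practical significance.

Statistically significant (p = 0.0208 < 0.05). Cohen's d = 0.69 indicates a medium effect size. Both statistical and practical significance should be considered.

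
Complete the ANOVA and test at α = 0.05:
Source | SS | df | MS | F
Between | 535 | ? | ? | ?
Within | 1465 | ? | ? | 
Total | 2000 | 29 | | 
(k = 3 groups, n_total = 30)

df_between = 2, df_within = 27. MS_between = 267.5, MS_within = 54.26. F = 4.93, F_crit ≈ 3.354. Reject H₀.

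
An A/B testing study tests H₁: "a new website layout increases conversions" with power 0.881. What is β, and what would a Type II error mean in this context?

β = 1 - power = 1 - 0.881 = 0.119. A Type II error is failing to reject H₀ when H₀ is false (false negative) — here, failing to conclude that a new website layout increases conversions when in fact it is true. Consequence: discarding a layout that would have improved conversions — lost revenue.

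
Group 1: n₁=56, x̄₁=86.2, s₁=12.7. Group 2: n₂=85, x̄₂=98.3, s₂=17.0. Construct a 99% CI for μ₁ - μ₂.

Difference = -12.1. SE = √(12.7²/56 + 17.0²/85) = 2.506. CI = (-18.56, -5.64)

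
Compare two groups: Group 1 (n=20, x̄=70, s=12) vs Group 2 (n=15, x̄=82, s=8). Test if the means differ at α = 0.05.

Pooled sp = 10.49. t = -3.349, df = 33. Critical t = ±2.035. Reject H₀.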